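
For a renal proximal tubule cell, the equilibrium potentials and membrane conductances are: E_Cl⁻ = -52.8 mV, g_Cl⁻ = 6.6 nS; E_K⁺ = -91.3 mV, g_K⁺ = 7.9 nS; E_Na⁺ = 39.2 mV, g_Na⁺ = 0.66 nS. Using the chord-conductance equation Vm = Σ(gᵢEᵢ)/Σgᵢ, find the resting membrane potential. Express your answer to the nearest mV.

Σ gᵢEᵢ = 6.6·(-52.8) + 7.9·(-91.3) + 0.66·(39.2) = -1043.88
Σ gᵢ = 6.6 + 7.9 + 0.66 = 15.16
Vm = -1043.88 / 15.16 = -68.86 mV

-69 mV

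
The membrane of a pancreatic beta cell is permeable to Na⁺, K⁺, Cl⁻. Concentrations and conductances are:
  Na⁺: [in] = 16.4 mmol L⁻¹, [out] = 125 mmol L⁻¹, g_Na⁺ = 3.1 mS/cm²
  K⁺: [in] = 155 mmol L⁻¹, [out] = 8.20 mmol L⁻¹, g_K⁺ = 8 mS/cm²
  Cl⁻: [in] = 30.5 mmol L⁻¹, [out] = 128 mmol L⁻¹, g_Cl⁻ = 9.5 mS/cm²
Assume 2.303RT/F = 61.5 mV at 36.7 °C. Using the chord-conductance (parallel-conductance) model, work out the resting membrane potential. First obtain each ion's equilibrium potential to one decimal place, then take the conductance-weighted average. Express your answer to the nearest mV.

-40 mV

E_Na⁺ = (61.5/1)·log₁₀(125/16.4) = 54.2 mV
E_K⁺ = (61.5/1)·log₁₀(8.20/155) = -78.5 mV
E_Cl⁻ = (61.5/-1)·log₁₀(128/30.5) = -38.3 mV
Vm = (Σ gᵢEᵢ)/(Σ gᵢ) = (3.1·54.2 + 8·-78.5 + 9.5·-38.3) / (3.1 + 8 + 9.5)
= -823.83 / 20.6 = -39.99 mV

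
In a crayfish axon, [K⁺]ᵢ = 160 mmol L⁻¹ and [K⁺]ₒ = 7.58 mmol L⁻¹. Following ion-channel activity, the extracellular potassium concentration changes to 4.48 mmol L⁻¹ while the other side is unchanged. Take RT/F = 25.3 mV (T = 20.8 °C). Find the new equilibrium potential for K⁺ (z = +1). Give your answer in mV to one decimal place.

-90.5 mV

After the shift: [K⁺]_out = 4.48, [K⁺]_in = 160 mmol L⁻¹.
E_new = (25.3/1)·ln(4.48/160) = 25.30 · (-3.5756) = -90.46 mV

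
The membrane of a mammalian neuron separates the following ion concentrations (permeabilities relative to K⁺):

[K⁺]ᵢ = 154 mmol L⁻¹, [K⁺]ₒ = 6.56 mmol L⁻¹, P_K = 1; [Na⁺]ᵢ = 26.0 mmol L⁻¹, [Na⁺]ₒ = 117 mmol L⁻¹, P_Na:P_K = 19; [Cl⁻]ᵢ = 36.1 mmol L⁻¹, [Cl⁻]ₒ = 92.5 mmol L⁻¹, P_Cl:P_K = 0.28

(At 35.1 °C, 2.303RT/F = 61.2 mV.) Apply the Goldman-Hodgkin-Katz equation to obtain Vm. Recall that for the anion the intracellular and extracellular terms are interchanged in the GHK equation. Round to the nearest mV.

Vm = 61.2 · log₁₀[(Σ P·[cation]ₒ + Σ P·[anion]ᵢ) / (Σ P·[cation]ᵢ + Σ P·[anion]ₒ)]
Numerator = 1×6.56 + 19×117 + 0.28×36.1 = 2240
Denominator = 1×154 + 19×26.0 + 0.28×92.5 = 673.9
Vm = 61.2 · log₁₀(3.3234) = 61.2 × (0.5216) = 31.92 mV

32 mV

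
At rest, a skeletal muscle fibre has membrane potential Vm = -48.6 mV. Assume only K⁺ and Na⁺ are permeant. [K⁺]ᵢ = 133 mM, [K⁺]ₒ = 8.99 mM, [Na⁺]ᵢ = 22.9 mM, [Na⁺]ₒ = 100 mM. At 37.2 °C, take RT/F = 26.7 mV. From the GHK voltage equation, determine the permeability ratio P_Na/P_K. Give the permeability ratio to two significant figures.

0.13

Let α = P_Na/P_K. GHK: Vm = 26.7·ln[(Kₒ + α·Naₒ)/(Kᵢ + α·Naᵢ)].
e^(Vm/26.7) = e^(-48.6/26.7) = 0.16199
So 0.16199·(Kᵢ + α·Naᵢ) = Kₒ + α·Naₒ → α = (0.16199·133.0 − 8.99) / (100.0 − 0.16199·22.9)
α = (21.54 − 8.99) / (100.0 − 3.71) = 12.55/96.29 = 0.1304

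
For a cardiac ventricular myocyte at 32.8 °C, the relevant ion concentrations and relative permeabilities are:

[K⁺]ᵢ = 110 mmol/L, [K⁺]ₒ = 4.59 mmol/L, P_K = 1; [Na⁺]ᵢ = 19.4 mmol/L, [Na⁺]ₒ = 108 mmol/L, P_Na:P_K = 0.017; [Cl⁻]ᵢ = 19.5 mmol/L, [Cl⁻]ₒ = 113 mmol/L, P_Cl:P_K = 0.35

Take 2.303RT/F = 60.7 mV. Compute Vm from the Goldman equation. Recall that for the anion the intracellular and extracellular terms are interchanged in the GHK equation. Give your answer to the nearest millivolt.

-64 mV

Vm = 60.7 · log₁₀[(Σ P·[cation]ₒ + Σ P·[anion]ᵢ) / (Σ P·[cation]ᵢ + Σ P·[anion]ₒ)]
Numerator = 1×4.59 + 0.017×108 + 0.35×19.5 = 13.25
Denominator = 1×110 + 0.017×19.4 + 0.35×113 = 149.9
Vm = 60.7 · log₁₀(0.088411) = 60.7 × (-1.0535) = -63.95 mV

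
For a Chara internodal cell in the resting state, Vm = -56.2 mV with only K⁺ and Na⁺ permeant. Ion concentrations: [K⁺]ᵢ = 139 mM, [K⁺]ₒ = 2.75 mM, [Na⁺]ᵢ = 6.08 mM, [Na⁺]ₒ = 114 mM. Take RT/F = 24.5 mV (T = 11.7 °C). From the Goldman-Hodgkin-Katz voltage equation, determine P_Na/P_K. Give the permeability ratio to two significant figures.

0.099

Let α = P_Na/P_K. GHK: Vm = 24.5·ln[(Kₒ + α·Naₒ)/(Kᵢ + α·Naᵢ)].
e^(Vm/24.5) = e^(-56.2/24.5) = 0.10087
So 0.10087·(Kᵢ + α·Naᵢ) = Kₒ + α·Naₒ → α = (0.10087·139.0 − 2.75) / (114.0 − 0.10087·6.08)
α = (14.02 − 2.75) / (114.0 − 0.6133) = 11.27/113.4 = 0.09941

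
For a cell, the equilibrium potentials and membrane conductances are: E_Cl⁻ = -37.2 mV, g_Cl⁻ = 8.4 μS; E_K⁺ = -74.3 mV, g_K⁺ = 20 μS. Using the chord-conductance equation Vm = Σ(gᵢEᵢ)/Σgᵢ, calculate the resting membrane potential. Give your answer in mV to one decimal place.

Σ gᵢEᵢ = 8.4·(-37.2) + 20·(-74.3) = -1798.48
Σ gᵢ = 8.4 + 20 = 28.4
Vm = -1798.48 / 28.4 = -63.33 mV

-63.3 mV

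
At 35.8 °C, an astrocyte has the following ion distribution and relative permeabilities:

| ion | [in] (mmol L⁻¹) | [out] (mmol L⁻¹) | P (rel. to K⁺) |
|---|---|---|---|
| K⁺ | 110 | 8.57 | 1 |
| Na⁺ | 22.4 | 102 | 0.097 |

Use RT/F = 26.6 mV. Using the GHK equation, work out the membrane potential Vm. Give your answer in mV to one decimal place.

-48.0 mV

Vm = 26.6 · ln[(Σ P·[cation]ₒ + Σ P·[anion]ᵢ) / (Σ P·[cation]ᵢ + Σ P·[anion]ₒ)]
Numerator = 1×8.57 + 0.097×102 = 18.46
Denominator = 1×110 + 0.097×22.4 = 112.2
Vm = 26.6 · ln(0.1646) = 26.6 × (-1.8042) = -47.99 mV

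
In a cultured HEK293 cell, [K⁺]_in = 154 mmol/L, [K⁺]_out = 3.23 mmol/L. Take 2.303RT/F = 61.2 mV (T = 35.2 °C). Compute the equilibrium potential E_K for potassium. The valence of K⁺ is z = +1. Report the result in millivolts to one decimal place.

E = (61.2/z) · log₁₀([K⁺]_out/[K⁺]_in) with z = +1.
= (61.2/1) · log₁₀(3.23/154) = 61.20 · log₁₀(0.02097)
= 61.20 · (-1.6783) = -102.71 mV

-102.7 mV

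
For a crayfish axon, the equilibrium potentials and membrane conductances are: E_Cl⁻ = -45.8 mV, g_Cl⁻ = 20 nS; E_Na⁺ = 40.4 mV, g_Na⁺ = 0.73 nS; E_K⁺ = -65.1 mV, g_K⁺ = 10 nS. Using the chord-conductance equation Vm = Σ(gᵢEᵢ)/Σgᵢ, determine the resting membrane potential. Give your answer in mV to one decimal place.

-50.0 mV

Σ gᵢEᵢ = 20·(-45.8) + 0.73·(40.4) + 10·(-65.1) = -1537.51
Σ gᵢ = 20 + 0.73 + 10 = 30.73
Vm = -1537.51 / 30.73 = -50.03 mV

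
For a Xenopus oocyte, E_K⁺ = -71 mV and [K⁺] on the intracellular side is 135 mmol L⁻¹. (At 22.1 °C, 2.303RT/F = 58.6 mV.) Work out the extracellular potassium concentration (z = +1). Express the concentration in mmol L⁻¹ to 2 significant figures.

8.3 mmol L⁻¹

Nernst: E = (58.6/1) · log₁₀([out]/[in]), so log₁₀([out]/[in]) = -71.0 × 1 / 58.6 = -1.2116.
[out]/[in] = 10^(-1.2116) = 0.06143.
[out] = 0.06143 × 135 = 8.293 mmol L⁻¹.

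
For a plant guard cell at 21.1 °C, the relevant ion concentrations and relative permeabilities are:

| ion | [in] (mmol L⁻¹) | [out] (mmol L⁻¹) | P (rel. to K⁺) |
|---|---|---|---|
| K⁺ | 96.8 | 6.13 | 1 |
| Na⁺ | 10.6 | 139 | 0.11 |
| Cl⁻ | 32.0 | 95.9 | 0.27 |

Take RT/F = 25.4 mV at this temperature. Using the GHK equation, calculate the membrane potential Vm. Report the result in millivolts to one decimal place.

Vm = 25.4 · ln[(Σ P·[cation]ₒ + Σ P·[anion]ᵢ) / (Σ P·[cation]ᵢ + Σ P·[anion]ₒ)]
Numerator = 1×6.13 + 0.11×139 + 0.27×32.0 = 30.06
Denominator = 1×96.8 + 0.11×10.6 + 0.27×95.9 = 123.9
Vm = 25.4 · ln(0.2427) = 25.4 × (-1.4159) = -35.97 mV

-36.0 mV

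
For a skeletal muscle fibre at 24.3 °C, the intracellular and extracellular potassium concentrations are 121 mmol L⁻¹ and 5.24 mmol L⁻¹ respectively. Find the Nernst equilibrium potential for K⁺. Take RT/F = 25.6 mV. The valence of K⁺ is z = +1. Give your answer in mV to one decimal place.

-80.4 mV

E = (25.6/z) · ln([K⁺]_out/[K⁺]_in) with z = +1.
= (25.6/1) · ln(5.24/121) = 25.60 · ln(0.04331)
= 25.60 · (-3.1395) = -80.37 mV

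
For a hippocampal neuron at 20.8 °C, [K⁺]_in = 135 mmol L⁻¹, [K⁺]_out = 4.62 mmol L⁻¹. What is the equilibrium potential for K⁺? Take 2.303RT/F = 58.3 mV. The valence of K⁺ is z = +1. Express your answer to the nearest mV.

E = (58.3/z) · log₁₀([K⁺]_out/[K⁺]_in) with z = +1.
= (58.3/1) · log₁₀(4.62/135) = 58.30 · log₁₀(0.03422)
= 58.30 · (-1.4657) = -85.45 mV

-85 mV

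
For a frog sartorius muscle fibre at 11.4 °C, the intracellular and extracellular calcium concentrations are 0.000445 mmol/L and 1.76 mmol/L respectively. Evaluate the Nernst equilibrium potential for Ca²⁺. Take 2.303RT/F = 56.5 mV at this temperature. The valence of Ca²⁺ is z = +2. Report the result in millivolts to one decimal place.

101.6 mV

E = (56.5/z) · log₁₀([Ca²⁺]_out/[Ca²⁺]_in) with z = +2.
= (56.5/2) · log₁₀(1.76/0.000445) = 28.25 · log₁₀(3955)
= 28.25 · (3.5972) = 101.62 mV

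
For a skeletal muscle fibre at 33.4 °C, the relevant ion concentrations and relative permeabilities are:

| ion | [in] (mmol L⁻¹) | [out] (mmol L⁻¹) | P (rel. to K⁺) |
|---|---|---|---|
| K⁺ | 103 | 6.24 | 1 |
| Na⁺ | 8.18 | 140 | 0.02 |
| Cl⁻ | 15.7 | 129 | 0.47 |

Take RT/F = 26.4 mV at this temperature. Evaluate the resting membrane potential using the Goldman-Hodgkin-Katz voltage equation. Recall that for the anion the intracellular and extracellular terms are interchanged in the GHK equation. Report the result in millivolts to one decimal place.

Vm = 26.4 · ln[(Σ P·[cation]ₒ + Σ P·[anion]ᵢ) / (Σ P·[cation]ᵢ + Σ P·[anion]ₒ)]
Numerator = 1×6.24 + 0.02×140 + 0.47×15.7 = 16.42
Denominator = 1×103 + 0.02×8.18 + 0.47×129 = 163.8
Vm = 26.4 · ln(0.10024) = 26.4 × (-2.3002) = -60.72 mV

-60.7 mV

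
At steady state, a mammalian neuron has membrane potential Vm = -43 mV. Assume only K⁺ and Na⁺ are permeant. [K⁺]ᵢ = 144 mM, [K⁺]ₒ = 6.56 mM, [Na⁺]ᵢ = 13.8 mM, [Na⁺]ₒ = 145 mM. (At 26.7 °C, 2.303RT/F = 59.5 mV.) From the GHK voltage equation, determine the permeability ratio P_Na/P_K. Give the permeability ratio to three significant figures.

Let α = P_Na/P_K. GHK: Vm = 59.5·log₁₀[(Kₒ + α·Naₒ)/(Kᵢ + α·Naᵢ)].
10^(Vm/59.5) = 10^(-43.0/59.5) = 0.18937
So 0.18937·(Kᵢ + α·Naᵢ) = Kₒ + α·Naₒ → α = (0.18937·144.0 − 6.56) / (145.0 − 0.18937·13.8)
α = (27.27 − 6.56) / (145.0 − 2.613) = 20.71/142.4 = 0.1454

0.145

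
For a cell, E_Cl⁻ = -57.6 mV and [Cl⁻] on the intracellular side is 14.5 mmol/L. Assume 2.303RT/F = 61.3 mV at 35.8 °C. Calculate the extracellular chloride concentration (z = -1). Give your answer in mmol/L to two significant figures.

Nernst: E = (61.3/-1) · log₁₀([out]/[in]), so log₁₀([out]/[in]) = -57.6 × -1 / 61.3 = 0.9396.
[out]/[in] = 10^(0.9396) = 8.702.
[out] = 8.702 × 14.5 = 126.2 mmol/L.

130 mmol/L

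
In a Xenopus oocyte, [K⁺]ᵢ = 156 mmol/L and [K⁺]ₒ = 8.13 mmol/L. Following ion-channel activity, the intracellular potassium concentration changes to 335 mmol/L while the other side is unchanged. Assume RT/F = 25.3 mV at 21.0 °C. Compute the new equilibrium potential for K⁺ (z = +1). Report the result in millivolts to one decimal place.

After the shift: [K⁺]_out = 8.13, [K⁺]_in = 335 mmol/L.
E_new = (25.3/1)·ln(8.13/335) = 25.30 · (-3.7186) = -94.08 mV

-94.1 mV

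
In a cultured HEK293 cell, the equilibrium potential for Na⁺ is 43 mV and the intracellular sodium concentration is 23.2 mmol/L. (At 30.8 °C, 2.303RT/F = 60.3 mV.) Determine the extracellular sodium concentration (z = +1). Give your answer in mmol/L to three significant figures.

120 mmol/L

Nernst: E = (60.3/1) · log₁₀([out]/[in]), so log₁₀([out]/[in]) = 43.0 × 1 / 60.3 = 0.7131.
[out]/[in] = 10^(0.7131) = 5.165.
[out] = 5.165 × 23.2 = 119.8 mmol/L.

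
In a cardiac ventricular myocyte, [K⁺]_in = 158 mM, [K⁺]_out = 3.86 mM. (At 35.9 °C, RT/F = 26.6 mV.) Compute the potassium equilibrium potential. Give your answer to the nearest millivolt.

E = (26.6/z) · ln([K⁺]_out/[K⁺]_in) with z = +1.
= (26.6/1) · ln(3.86/158) = 26.60 · ln(0.02443)
= 26.60 · (-3.7119) = -98.74 mV

-99 mV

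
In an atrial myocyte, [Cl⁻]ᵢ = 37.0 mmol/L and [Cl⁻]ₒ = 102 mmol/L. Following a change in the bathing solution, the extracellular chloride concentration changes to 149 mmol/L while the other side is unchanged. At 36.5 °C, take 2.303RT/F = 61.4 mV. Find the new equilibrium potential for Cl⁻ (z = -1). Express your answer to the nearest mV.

After the shift: [Cl⁻]_out = 149, [Cl⁻]_in = 37.0 mmol/L.
E_new = (61.4/-1)·log₁₀(149/37.0) = -61.40 · (0.6050) = -37.15 mV

-37 mV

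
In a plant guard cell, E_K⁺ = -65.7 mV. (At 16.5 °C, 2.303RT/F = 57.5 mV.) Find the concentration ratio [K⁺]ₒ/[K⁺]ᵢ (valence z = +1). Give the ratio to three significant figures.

log₁₀([out]/[in]) = E·z/(57.5) = -65.7 × 1 / 57.5 = -1.1426
[out]/[in] = 10^(-1.1426) = 0.07201

0.0720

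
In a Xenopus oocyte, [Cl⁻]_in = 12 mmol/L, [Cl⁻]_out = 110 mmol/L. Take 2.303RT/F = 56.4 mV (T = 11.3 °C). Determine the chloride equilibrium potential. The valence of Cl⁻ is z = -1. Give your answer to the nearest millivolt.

-54 mV

E = (56.4/z) · log₁₀([Cl⁻]_out/[Cl⁻]_in) with z = -1.
For an anion, dividing by z = -1 reverses the sign.
= (56.4/-1) · log₁₀(110/12) = -56.40 · log₁₀(9.167)
= -56.40 · (0.9622) = -54.27 mV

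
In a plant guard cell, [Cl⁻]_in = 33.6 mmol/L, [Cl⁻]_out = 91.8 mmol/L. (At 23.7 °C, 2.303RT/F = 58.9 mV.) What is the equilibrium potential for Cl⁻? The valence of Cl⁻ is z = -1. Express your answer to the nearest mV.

-26 mV

E = (58.9/z) · log₁₀([Cl⁻]_out/[Cl⁻]_in) with z = -1.
For an anion, dividing by z = -1 reverses the sign.
= (58.9/-1) · log₁₀(91.8/33.6) = -58.90 · log₁₀(2.732)
= -58.90 · (0.4365) = -25.71 mV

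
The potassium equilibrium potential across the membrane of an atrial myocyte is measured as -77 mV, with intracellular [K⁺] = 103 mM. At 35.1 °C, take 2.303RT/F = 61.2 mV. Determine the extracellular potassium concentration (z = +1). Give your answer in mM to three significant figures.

Nernst: E = (61.2/1) · log₁₀([out]/[in]), so log₁₀([out]/[in]) = -77.0 × 1 / 61.2 = -1.2582.
[out]/[in] = 10^(-1.2582) = 0.05519.
[out] = 0.05519 × 103 = 5.684 mM.

5.68 mM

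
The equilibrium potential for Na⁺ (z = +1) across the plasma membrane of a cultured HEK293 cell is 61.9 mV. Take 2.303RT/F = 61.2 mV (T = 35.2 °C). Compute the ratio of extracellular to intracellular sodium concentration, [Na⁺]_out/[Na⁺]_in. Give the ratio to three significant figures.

10.3

log₁₀([out]/[in]) = E·z/(61.2) = 61.9 × 1 / 61.2 = 1.0114
[out]/[in] = 10^(1.0114) = 10.27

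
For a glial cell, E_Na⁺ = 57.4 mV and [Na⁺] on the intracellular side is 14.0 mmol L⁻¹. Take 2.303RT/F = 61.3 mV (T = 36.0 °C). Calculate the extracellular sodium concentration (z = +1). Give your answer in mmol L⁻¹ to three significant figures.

Nernst: E = (61.3/1) · log₁₀([out]/[in]), so log₁₀([out]/[in]) = 57.4 × 1 / 61.3 = 0.9364.
[out]/[in] = 10^(0.9364) = 8.637.
[out] = 8.637 × 14.0 = 120.9 mmol L⁻¹.

121 mmol L⁻¹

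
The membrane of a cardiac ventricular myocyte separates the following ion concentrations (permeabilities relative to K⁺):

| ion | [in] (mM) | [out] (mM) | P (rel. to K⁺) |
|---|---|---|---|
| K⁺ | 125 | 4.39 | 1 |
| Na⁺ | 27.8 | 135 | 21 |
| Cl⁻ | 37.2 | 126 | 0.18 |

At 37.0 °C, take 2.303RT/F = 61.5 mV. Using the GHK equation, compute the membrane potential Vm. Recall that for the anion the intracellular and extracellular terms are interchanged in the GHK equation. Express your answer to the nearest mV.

36 mV

Vm = 61.5 · log₁₀[(Σ P·[cation]ₒ + Σ P·[anion]ᵢ) / (Σ P·[cation]ᵢ + Σ P·[anion]ₒ)]
Numerator = 1×4.39 + 21×135 + 0.18×37.2 = 2846
Denominator = 1×125 + 21×27.8 + 0.18×126 = 731.5
Vm = 61.5 · log₁₀(3.8909) = 61.5 × (0.5900) = 36.29 mV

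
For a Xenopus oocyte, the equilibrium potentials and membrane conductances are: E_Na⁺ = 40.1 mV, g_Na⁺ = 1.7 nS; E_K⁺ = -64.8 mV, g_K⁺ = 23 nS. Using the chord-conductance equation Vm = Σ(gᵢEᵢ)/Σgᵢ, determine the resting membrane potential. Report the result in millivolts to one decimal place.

Σ gᵢEᵢ = 1.7·(40.1) + 23·(-64.8) = -1422.23
Σ gᵢ = 1.7 + 23 = 24.7
Vm = -1422.23 / 24.7 = -57.58 mV

-57.6 mV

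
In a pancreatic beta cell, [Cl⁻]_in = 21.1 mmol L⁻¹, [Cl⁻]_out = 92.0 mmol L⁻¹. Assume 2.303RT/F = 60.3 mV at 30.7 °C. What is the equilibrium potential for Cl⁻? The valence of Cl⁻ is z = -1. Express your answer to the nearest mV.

E = (60.3/z) · log₁₀([Cl⁻]_out/[Cl⁻]_in) with z = -1.
For an anion, dividing by z = -1 reverses the sign.
= (60.3/-1) · log₁₀(92.0/21.1) = -60.30 · log₁₀(4.36)
= -60.30 · (0.6395) = -38.56 mV

-39 mV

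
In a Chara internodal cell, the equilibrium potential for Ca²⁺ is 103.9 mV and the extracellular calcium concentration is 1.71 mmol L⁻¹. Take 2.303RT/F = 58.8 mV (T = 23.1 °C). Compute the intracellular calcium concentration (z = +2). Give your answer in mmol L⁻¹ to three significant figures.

0.000500 mmol L⁻¹

Nernst: E = (58.8/2) · log₁₀([out]/[in]), so log₁₀([out]/[in]) = 103.9 × 2 / 58.8 = 3.5340.
[out]/[in] = 10^(3.5340) = 3420.
[in] = 1.71 / 3420 = 0.0005 mmol L⁻¹.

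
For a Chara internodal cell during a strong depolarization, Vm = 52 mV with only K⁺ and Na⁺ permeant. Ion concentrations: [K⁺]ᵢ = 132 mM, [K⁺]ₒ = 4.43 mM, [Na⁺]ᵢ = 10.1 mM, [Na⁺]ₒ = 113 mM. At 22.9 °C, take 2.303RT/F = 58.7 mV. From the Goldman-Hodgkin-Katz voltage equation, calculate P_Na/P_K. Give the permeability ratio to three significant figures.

Let α = P_Na/P_K. GHK: Vm = 58.7·log₁₀[(Kₒ + α·Naₒ)/(Kᵢ + α·Naᵢ)].
10^(Vm/58.7) = 10^(52.0/58.7) = 7.6888
So 7.6888·(Kᵢ + α·Naᵢ) = Kₒ + α·Naₒ → α = (7.6888·132.0 − 4.43) / (113.0 − 7.6888·10.1)
α = (1015 − 4.43) / (113.0 − 77.66) = 1010/35.34 = 28.59

28.6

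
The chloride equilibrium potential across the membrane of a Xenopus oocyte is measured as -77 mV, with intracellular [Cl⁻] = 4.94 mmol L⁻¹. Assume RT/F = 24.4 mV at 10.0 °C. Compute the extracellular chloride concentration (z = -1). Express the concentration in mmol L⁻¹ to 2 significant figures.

120 mmol L⁻¹

Nernst: E = (24.4/-1) · ln([out]/[in]), so ln([out]/[in]) = -77.0 × -1 / 24.4 = 3.1557.
[out]/[in] = e^(3.1557) = 23.47.
[out] = 23.47 × 4.94 = 115.9 mmol L⁻¹.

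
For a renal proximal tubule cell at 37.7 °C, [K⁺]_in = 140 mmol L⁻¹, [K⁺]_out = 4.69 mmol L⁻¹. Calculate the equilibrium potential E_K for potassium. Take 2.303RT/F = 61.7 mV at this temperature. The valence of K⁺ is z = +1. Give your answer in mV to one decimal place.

-91.0 mV

E = (61.7/z) · log₁₀([K⁺]_out/[K⁺]_in) with z = +1.
= (61.7/1) · log₁₀(4.69/140) = 61.70 · log₁₀(0.0335)
= 61.70 · (-1.4750) = -91.00 mV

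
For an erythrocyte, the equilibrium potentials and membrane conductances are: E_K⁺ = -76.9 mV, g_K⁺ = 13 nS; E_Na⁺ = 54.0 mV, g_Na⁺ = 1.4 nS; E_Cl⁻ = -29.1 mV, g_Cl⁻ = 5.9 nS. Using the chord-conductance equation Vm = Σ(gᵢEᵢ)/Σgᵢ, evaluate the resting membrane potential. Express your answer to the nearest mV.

Σ gᵢEᵢ = 13·(-76.9) + 1.4·(54.0) + 5.9·(-29.1) = -1095.79
Σ gᵢ = 13 + 1.4 + 5.9 = 20.3
Vm = -1095.79 / 20.3 = -53.98 mV

-54 mV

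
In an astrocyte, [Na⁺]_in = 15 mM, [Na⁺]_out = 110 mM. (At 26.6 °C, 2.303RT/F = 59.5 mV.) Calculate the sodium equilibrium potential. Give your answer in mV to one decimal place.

51.5 mV

E = (59.5/z) · log₁₀([Na⁺]_out/[Na⁺]_in) with z = +1.
= (59.5/1) · log₁₀(110/15) = 59.50 · log₁₀(7.333)
= 59.50 · (0.8653) = 51.49 mV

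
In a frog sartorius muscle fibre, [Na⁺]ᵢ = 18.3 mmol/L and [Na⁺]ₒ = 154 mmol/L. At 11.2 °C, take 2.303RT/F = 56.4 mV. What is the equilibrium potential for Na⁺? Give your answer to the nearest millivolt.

52 mV

E = (56.4/z) · log₁₀([Na⁺]_out/[Na⁺]_in) with z = +1.
= (56.4/1) · log₁₀(154/18.3) = 56.40 · log₁₀(8.415)
= 56.40 · (0.9251) = 52.17 mV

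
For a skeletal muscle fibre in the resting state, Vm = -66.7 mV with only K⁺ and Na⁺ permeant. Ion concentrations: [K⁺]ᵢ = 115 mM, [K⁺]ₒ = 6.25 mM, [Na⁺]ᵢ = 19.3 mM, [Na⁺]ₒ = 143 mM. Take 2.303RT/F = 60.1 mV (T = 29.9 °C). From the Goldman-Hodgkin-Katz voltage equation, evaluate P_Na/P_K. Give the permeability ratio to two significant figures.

0.019

Let α = P_Na/P_K. GHK: Vm = 60.1·log₁₀[(Kₒ + α·Naₒ)/(Kᵢ + α·Naᵢ)].
10^(Vm/60.1) = 10^(-66.7/60.1) = 0.077657
So 0.077657·(Kᵢ + α·Naᵢ) = Kₒ + α·Naₒ → α = (0.077657·115.0 − 6.25) / (143.0 − 0.077657·19.3)
α = (8.931 − 6.25) / (143.0 − 1.499) = 2.681/141.5 = 0.01894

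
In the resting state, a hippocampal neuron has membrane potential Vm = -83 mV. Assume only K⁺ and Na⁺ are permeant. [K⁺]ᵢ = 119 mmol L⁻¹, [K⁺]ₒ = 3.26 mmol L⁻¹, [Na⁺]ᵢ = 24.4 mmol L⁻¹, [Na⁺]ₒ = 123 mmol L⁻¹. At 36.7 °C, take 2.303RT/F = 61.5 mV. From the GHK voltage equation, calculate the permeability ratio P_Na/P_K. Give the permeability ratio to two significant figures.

Let α = P_Na/P_K. GHK: Vm = 61.5·log₁₀[(Kₒ + α·Naₒ)/(Kᵢ + α·Naᵢ)].
10^(Vm/61.5) = 10^(-83.0/61.5) = 0.04471
So 0.04471·(Kᵢ + α·Naᵢ) = Kₒ + α·Naₒ → α = (0.04471·119.0 − 3.26) / (123.0 − 0.04471·24.4)
α = (5.321 − 3.26) / (123.0 − 1.091) = 2.061/121.9 = 0.0169

0.017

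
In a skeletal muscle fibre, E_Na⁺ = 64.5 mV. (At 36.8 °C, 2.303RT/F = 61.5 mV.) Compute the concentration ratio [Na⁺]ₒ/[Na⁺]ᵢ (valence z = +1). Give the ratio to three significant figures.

11.2

log₁₀([out]/[in]) = E·z/(61.5) = 64.5 × 1 / 61.5 = 1.0488
[out]/[in] = 10^(1.0488) = 11.19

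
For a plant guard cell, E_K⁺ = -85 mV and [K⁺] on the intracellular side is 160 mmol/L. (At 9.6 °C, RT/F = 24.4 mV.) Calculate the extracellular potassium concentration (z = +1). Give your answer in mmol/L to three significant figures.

4.91 mmol/L

Nernst: E = (24.4/1) · ln([out]/[in]), so ln([out]/[in]) = -85.0 × 1 / 24.4 = -3.4836.
[out]/[in] = e^(-3.4836) = 0.0307.
[out] = 0.0307 × 160 = 4.911 mmol/L.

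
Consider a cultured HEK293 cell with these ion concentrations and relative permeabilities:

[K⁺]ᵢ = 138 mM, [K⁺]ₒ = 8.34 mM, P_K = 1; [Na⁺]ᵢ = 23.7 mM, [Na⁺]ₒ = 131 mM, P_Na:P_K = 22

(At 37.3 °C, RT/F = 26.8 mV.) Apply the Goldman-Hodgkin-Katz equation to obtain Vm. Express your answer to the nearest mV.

40 mV

Vm = 26.8 · ln[(Σ P·[cation]ₒ + Σ P·[anion]ᵢ) / (Σ P·[cation]ᵢ + Σ P·[anion]ₒ)]
Numerator = 1×8.34 + 22×131 = 2890
Denominator = 1×138 + 22×23.7 = 659.4
Vm = 26.8 · ln(4.3833) = 26.8 × (1.4778) = 39.61 mV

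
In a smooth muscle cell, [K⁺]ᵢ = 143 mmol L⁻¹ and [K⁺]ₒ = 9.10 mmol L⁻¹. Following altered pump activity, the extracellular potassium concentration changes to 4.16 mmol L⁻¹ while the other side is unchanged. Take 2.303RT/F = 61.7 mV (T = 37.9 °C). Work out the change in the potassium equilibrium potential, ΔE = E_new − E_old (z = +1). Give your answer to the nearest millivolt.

E_old = (61.7/1)·log₁₀(9.10/143) = -73.81 mV
E_new = (61.7/1)·log₁₀(4.16/143) = -94.79 mV
ΔE = -94.79 − (-73.81) = -20.97 mV

-21 mV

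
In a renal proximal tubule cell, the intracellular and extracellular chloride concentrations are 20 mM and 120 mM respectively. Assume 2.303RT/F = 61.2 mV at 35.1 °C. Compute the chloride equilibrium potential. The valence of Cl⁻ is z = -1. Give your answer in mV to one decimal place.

E = (61.2/z) · log₁₀([Cl⁻]_out/[Cl⁻]_in) with z = -1.
For an anion, dividing by z = -1 reverses the sign.
= (61.2/-1) · log₁₀(120/20) = -61.20 · log₁₀(6)
= -61.20 · (0.7782) = -47.62 mV

-47.6 mV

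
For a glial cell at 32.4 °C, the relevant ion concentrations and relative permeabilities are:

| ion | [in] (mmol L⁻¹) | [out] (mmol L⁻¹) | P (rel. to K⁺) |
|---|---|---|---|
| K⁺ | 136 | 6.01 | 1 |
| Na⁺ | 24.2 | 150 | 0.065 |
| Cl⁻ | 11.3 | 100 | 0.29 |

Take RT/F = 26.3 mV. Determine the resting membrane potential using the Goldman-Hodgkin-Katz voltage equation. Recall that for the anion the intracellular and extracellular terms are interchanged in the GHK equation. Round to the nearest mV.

-57 mV

Vm = 26.3 · ln[(Σ P·[cation]ₒ + Σ P·[anion]ᵢ) / (Σ P·[cation]ᵢ + Σ P·[anion]ₒ)]
Numerator = 1×6.01 + 0.065×150 + 0.29×11.3 = 19.04
Denominator = 1×136 + 0.065×24.2 + 0.29×100 = 166.6
Vm = 26.3 · ln(0.11429) = 26.3 × (-2.1690) = -57.05 mV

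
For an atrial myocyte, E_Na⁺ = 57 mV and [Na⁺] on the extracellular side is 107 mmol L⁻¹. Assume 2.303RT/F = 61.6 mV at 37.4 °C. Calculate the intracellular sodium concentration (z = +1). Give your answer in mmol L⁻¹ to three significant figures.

Nernst: E = (61.6/1) · log₁₀([out]/[in]), so log₁₀([out]/[in]) = 57.0 × 1 / 61.6 = 0.9253.
[out]/[in] = 10^(0.9253) = 8.42.
[in] = 107 / 8.42 = 12.71 mmol L⁻¹.

12.7 mmol L⁻¹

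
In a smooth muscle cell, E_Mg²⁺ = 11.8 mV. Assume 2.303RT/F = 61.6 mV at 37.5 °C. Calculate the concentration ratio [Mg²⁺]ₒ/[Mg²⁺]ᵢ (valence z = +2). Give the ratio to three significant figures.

log₁₀([out]/[in]) = E·z/(61.6) = 11.8 × 2 / 61.6 = 0.3831
[out]/[in] = 10^(0.3831) = 2.416

2.42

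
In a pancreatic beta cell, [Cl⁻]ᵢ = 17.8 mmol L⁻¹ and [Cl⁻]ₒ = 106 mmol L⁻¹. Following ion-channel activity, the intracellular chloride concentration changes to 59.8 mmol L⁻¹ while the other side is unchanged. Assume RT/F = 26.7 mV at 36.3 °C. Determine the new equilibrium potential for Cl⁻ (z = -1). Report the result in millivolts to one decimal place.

After the shift: [Cl⁻]_out = 106, [Cl⁻]_in = 59.8 mmol L⁻¹.
E_new = (26.7/-1)·ln(106/59.8) = -26.70 · (0.5724) = -15.28 mV

-15.3 mV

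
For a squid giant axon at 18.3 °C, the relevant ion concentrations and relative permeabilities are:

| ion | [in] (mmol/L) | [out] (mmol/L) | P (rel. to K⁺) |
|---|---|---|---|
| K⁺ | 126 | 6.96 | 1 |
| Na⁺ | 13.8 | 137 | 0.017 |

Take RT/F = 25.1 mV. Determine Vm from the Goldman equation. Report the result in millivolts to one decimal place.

-65.5 mV

Vm = 25.1 · ln[(Σ P·[cation]ₒ + Σ P·[anion]ᵢ) / (Σ P·[cation]ᵢ + Σ P·[anion]ₒ)]
Numerator = 1×6.96 + 0.017×137 = 9.289
Denominator = 1×126 + 0.017×13.8 = 126.2
Vm = 25.1 · ln(0.073585) = 25.1 × (-2.6093) = -65.49 mV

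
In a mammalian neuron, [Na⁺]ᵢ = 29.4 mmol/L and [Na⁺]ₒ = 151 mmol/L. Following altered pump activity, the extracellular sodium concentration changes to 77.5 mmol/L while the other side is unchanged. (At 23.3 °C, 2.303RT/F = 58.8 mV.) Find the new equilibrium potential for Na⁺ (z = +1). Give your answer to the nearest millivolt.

After the shift: [Na⁺]_out = 77.5, [Na⁺]_in = 29.4 mmol/L.
E_new = (58.8/1)·log₁₀(77.5/29.4) = 58.80 · (0.4210) = 24.75 mV

25 mV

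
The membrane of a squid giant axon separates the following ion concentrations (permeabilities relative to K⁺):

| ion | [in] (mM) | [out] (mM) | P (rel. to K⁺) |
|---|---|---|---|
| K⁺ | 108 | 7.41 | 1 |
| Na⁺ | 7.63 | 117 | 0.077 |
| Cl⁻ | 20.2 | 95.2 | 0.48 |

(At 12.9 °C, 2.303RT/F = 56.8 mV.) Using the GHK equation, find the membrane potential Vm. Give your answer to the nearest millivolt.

-44 mV

Vm = 56.8 · log₁₀[(Σ P·[cation]ₒ + Σ P·[anion]ᵢ) / (Σ P·[cation]ᵢ + Σ P·[anion]ₒ)]
Numerator = 1×7.41 + 0.077×117 + 0.48×20.2 = 26.12
Denominator = 1×108 + 0.077×7.63 + 0.48×95.2 = 154.3
Vm = 56.8 · log₁₀(0.16927) = 56.8 × (-0.7714) = -43.82 mV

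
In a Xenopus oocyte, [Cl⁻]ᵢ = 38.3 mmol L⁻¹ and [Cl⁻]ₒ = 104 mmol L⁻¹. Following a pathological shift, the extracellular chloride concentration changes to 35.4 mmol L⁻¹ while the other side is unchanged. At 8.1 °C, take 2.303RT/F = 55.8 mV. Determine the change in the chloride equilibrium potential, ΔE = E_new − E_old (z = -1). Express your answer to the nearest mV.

26 mV

E_old = (55.8/-1)·log₁₀(104/38.3) = -24.21 mV
E_new = (55.8/-1)·log₁₀(35.4/38.3) = 1.91 mV
ΔE = 1.91 − (-24.21) = 26.12 mV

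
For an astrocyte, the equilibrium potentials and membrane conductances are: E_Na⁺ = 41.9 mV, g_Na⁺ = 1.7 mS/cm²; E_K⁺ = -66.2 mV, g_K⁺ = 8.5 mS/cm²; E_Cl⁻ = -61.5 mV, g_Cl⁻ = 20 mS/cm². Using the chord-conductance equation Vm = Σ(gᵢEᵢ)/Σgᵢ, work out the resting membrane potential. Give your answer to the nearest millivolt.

-57 mV

Σ gᵢEᵢ = 1.7·(41.9) + 8.5·(-66.2) + 20·(-61.5) = -1721.47
Σ gᵢ = 1.7 + 8.5 + 20 = 30.2
Vm = -1721.47 / 30.2 = -57.00 mV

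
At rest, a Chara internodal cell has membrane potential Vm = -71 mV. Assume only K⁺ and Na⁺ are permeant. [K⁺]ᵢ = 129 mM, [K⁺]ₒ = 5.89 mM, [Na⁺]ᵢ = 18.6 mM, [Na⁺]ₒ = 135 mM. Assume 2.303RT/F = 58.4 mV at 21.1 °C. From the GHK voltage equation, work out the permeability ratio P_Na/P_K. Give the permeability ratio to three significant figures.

Let α = P_Na/P_K. GHK: Vm = 58.4·log₁₀[(Kₒ + α·Naₒ)/(Kᵢ + α·Naᵢ)].
10^(Vm/58.4) = 10^(-71.0/58.4) = 0.060848
So 0.060848·(Kᵢ + α·Naᵢ) = Kₒ + α·Naₒ → α = (0.060848·129.0 − 5.89) / (135.0 − 0.060848·18.6)
α = (7.849 − 5.89) / (135.0 − 1.132) = 1.959/133.9 = 0.01464

0.0146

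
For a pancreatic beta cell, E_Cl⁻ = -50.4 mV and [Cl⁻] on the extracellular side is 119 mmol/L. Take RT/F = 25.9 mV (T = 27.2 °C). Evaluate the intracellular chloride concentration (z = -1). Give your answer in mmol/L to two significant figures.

Nernst: E = (25.9/-1) · ln([out]/[in]), so ln([out]/[in]) = -50.4 × -1 / 25.9 = 1.9459.
[out]/[in] = e^(1.9459) = 7.
[in] = 119 / 7 = 17 mmol/L.

17 mmol/L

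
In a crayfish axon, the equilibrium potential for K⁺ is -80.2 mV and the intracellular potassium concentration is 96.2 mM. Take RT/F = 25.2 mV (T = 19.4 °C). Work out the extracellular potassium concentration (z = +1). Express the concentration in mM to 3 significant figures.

Nernst: E = (25.2/1) · ln([out]/[in]), so ln([out]/[in]) = -80.2 × 1 / 25.2 = -3.1825.
[out]/[in] = e^(-3.1825) = 0.04148.
[out] = 0.04148 × 96.2 = 3.99 mM.

3.99 mM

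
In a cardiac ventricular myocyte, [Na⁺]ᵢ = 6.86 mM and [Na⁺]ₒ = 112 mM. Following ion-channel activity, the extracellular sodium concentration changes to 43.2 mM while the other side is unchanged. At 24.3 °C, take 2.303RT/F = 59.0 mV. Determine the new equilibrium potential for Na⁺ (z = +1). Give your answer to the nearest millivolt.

47 mV

After the shift: [Na⁺]_out = 43.2, [Na⁺]_in = 6.86 mM.
E_new = (59.0/1)·log₁₀(43.2/6.86) = 59.00 · (0.7992) = 47.15 mV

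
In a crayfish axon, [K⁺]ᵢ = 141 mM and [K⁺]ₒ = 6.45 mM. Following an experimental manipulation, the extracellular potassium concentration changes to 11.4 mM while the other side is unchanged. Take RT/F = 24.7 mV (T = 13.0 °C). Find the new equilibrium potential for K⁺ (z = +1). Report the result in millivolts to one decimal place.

-62.1 mV

After the shift: [K⁺]_out = 11.4, [K⁺]_in = 141 mM.
E_new = (24.7/1)·ln(11.4/141) = 24.70 · (-2.5151) = -62.12 mV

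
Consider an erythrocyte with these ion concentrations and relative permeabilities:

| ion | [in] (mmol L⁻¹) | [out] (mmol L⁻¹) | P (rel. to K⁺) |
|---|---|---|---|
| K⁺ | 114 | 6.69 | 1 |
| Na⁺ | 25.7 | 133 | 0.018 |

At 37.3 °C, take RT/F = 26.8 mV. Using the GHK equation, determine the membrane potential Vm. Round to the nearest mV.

-68 mV

Vm = 26.8 · ln[(Σ P·[cation]ₒ + Σ P·[anion]ᵢ) / (Σ P·[cation]ᵢ + Σ P·[anion]ₒ)]
Numerator = 1×6.69 + 0.018×133 = 9.084
Denominator = 1×114 + 0.018×25.7 = 114.5
Vm = 26.8 · ln(0.079362) = 26.8 × (-2.5337) = -67.90 mV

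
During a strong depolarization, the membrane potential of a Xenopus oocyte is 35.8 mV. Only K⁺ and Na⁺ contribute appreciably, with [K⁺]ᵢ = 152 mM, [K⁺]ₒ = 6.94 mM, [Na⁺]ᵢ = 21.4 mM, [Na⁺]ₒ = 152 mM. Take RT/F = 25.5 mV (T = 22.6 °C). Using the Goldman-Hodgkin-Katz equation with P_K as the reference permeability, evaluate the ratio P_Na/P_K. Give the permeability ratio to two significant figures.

Let α = P_Na/P_K. GHK: Vm = 25.5·ln[(Kₒ + α·Naₒ)/(Kᵢ + α·Naᵢ)].
e^(Vm/25.5) = e^(35.8/25.5) = 4.0711
So 4.0711·(Kᵢ + α·Naᵢ) = Kₒ + α·Naₒ → α = (4.0711·152.0 − 6.94) / (152.0 − 4.0711·21.4)
α = (618.8 − 6.94) / (152.0 − 87.12) = 611.9/64.88 = 9.431

9.4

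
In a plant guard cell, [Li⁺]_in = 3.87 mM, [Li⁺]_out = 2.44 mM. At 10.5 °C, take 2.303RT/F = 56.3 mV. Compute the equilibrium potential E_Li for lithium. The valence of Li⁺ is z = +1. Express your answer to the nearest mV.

E = (56.3/z) · log₁₀([Li⁺]_out/[Li⁺]_in) with z = +1.
= (56.3/1) · log₁₀(2.44/3.87) = 56.30 · log₁₀(0.6305)
= 56.30 · (-0.2003) = -11.28 mV

-11 mV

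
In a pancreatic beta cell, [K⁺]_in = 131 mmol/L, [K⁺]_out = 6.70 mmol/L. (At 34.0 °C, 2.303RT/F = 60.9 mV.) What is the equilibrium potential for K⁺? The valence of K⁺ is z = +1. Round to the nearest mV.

E = (60.9/z) · log₁₀([K⁺]_out/[K⁺]_in) with z = +1.
= (60.9/1) · log₁₀(6.70/131) = 60.90 · log₁₀(0.05115)
= 60.90 · (-1.2912) = -78.63 mV

-79 mV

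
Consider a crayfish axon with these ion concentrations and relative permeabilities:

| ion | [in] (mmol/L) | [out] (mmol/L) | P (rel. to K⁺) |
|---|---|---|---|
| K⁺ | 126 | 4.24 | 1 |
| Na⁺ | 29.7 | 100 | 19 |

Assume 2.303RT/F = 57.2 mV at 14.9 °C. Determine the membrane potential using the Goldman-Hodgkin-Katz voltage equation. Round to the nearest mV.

Vm = 57.2 · log₁₀[(Σ P·[cation]ₒ + Σ P·[anion]ᵢ) / (Σ P·[cation]ᵢ + Σ P·[anion]ₒ)]
Numerator = 1×4.24 + 19×100 = 1904
Denominator = 1×126 + 19×29.7 = 690.3
Vm = 57.2 · log₁₀(2.7586) = 57.2 × (0.4407) = 25.21 mV

25 mV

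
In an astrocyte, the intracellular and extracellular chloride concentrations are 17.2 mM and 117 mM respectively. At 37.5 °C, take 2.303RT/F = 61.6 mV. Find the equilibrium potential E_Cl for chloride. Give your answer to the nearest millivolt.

-51 mV

E = (61.6/z) · log₁₀([Cl⁻]_out/[Cl⁻]_in) with z = -1.
For an anion, dividing by z = -1 reverses the sign.
= (61.6/-1) · log₁₀(117/17.2) = -61.60 · log₁₀(6.802)
= -61.60 · (0.8327) = -51.29 mV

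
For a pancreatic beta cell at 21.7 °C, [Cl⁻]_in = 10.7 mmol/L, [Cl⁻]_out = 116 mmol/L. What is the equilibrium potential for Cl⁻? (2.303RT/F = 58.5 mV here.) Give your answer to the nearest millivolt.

E = (58.5/z) · log₁₀([Cl⁻]_out/[Cl⁻]_in) with z = -1.
For an anion, dividing by z = -1 reverses the sign.
= (58.5/-1) · log₁₀(116/10.7) = -58.50 · log₁₀(10.84)
= -58.50 · (1.0351) = -60.55 mV

-61 mV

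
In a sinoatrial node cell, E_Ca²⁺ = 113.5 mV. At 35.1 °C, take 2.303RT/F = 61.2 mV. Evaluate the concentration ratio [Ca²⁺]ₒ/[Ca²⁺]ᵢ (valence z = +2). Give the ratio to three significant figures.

5120

log₁₀([out]/[in]) = E·z/(61.2) = 113.5 × 2 / 61.2 = 3.7092
[out]/[in] = 10^(3.7092) = 5119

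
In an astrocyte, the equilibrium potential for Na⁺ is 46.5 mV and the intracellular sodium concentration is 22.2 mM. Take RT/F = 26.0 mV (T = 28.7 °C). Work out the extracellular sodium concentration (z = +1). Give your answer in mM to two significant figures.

130 mM

Nernst: E = (26.0/1) · ln([out]/[in]), so ln([out]/[in]) = 46.5 × 1 / 26.0 = 1.7885.
[out]/[in] = e^(1.7885) = 5.98.
[out] = 5.98 × 22.2 = 132.8 mM.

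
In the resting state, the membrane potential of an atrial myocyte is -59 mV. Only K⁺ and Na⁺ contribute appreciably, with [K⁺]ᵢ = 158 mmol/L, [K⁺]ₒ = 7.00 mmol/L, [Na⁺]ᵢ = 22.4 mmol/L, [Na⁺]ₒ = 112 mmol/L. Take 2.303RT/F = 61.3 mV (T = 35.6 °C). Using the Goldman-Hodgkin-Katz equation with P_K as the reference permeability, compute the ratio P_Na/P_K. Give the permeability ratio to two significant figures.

0.093

Let α = P_Na/P_K. GHK: Vm = 61.3·log₁₀[(Kₒ + α·Naₒ)/(Kᵢ + α·Naᵢ)].
10^(Vm/61.3) = 10^(-59.0/61.3) = 0.10902
So 0.10902·(Kᵢ + α·Naᵢ) = Kₒ + α·Naₒ → α = (0.10902·158.0 − 7.0) / (112.0 − 0.10902·22.4)
α = (17.23 − 7.0) / (112.0 − 2.442) = 10.23/109.6 = 0.09334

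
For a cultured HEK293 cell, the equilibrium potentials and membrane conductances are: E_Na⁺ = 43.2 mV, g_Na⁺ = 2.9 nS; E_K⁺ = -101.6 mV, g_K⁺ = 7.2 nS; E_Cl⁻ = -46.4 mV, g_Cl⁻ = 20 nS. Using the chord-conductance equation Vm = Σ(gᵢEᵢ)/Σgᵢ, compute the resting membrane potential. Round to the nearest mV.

-51 mV

Σ gᵢEᵢ = 2.9·(43.2) + 7.2·(-101.6) + 20·(-46.4) = -1534.24
Σ gᵢ = 2.9 + 7.2 + 20 = 30.1
Vm = -1534.24 / 30.1 = -50.97 mV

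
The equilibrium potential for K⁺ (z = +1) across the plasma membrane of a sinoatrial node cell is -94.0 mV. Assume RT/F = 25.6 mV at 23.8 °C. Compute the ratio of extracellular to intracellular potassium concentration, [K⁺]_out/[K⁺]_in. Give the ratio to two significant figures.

0.025

ln([out]/[in]) = E·z/(25.6) = -94.0 × 1 / 25.6 = -3.6719
[out]/[in] = e^(-3.6719) = 0.02543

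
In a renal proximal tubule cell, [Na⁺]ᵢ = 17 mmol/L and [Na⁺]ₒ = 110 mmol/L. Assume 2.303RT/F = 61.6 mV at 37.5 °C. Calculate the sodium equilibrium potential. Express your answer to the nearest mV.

50 mV

E = (61.6/z) · log₁₀([Na⁺]_out/[Na⁺]_in) with z = +1.
= (61.6/1) · log₁₀(110/17) = 61.60 · log₁₀(6.471)
= 61.60 · (0.8109) = 49.95 mV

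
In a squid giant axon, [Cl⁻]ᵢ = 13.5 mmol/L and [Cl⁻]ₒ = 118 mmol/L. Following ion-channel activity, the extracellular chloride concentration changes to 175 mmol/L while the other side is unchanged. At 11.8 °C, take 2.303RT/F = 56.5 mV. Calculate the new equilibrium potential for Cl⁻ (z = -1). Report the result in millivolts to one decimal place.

-62.9 mV

After the shift: [Cl⁻]_out = 175, [Cl⁻]_in = 13.5 mmol/L.
E_new = (56.5/-1)·log₁₀(175/13.5) = -56.50 · (1.1127) = -62.87 mV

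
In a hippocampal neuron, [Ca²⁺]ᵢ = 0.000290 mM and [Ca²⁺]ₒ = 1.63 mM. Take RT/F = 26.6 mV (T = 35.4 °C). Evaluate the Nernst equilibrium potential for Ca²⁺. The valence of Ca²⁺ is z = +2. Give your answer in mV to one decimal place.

114.8 mV

E = (26.6/z) · ln([Ca²⁺]_out/[Ca²⁺]_in) with z = +2.
= (26.6/2) · ln(1.63/0.000290) = 13.30 · ln(5621)
= 13.30 · (8.6342) = 114.83 mV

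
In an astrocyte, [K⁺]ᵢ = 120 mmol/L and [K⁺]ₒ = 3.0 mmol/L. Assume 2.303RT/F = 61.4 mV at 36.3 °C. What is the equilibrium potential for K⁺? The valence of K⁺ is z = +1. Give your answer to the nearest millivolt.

E = (61.4/z) · log₁₀([K⁺]_out/[K⁺]_in) with z = +1.
= (61.4/1) · log₁₀(3.0/120) = 61.40 · log₁₀(0.025)
= 61.40 · (-1.6021) = -98.37 mV

-98 mV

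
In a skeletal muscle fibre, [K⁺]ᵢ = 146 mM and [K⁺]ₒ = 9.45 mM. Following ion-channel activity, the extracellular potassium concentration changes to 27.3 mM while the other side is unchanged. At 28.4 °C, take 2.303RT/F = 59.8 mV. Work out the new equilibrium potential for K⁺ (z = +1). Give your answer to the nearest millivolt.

-44 mV

After the shift: [K⁺]_out = 27.3, [K⁺]_in = 146 mM.
E_new = (59.8/1)·log₁₀(27.3/146) = 59.80 · (-0.7282) = -43.55 mV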